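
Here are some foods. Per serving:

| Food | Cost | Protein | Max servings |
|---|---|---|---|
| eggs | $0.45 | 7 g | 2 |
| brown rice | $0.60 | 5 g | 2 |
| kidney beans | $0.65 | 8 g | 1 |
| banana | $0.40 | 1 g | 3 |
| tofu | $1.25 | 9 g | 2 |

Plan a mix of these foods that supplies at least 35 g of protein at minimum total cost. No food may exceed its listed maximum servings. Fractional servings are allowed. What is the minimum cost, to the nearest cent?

$3.17

Cost per g of protein: eggs $0.0643, kidney beans $0.0813, brown rice $0.1200, tofu $0.1389, banana $0.4000.
Take 2 servings of eggs: +14.0 g protein for $0.90 (total $0.90, still need 21.0 g).
Take 1 serving of kidney beans: +8.0 g protein for $0.65 (total $1.55, still need 13.0 g).
Take 2 servings of brown rice: +10.0 g protein for $1.20 (total $2.75, still need 3.0 g).
Take 0.3333 servings of tofu: +3.0 g protein for $0.42 (total $3.17, still need 0.0 g).
Greedy by cheapest-per-g is optimal for a single linear constraint, so the minimum cost is $3.17.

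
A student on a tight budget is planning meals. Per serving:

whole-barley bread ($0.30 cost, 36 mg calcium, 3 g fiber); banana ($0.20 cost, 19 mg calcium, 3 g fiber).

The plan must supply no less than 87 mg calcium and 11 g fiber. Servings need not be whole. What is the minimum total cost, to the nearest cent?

$0.84

Compare the cost at each extreme point of the feasible region.
whole-barley bread only: max(87/36, 11/3) = 3.667 servings → $1.10.
banana only: max(87/19, 11/3) = 4.579 servings → $0.92.
whole-barley bread + banana with both tight: 1.02 servings and 2.647 servings → $0.84.
So the least-cost plan costs $0.84.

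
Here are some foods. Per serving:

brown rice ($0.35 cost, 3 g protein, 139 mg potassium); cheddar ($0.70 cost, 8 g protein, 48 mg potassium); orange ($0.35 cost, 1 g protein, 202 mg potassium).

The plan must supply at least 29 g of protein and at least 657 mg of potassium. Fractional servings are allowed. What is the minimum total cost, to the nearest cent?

An LP optimum is at a vertex; with two nutrient constraints at most two foods are used. Check each candidate.
brown rice only: max(29/3, 657/139) = 9.667 servings → $3.38.
cheddar only: max(29/8, 657/48) = 13.69 servings → $9.58.
orange only: max(29/1, 657/202) = 29 servings → $10.15.
brown rice + cheddar with both tight: 3.992 servings and 2.128 servings → $2.89.
brown rice + orange with both targets exact would need a negative amount; discard.
cheddar + orange with both tight: 3.317 servings and 2.464 servings → $3.18.
Cheapest feasible corner: $2.89.

$2.89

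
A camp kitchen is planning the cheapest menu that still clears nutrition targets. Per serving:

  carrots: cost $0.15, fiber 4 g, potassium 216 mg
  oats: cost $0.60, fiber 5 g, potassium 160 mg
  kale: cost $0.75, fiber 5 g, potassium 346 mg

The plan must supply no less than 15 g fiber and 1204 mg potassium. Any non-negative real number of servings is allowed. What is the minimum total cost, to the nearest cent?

Minimising a linear cost over {fiber ≥ 15, potassium ≥ 1204, servings ≥ 0} — the optimum is at a vertex, using one or two foods.
carrots only: max(15/4, 1204/216) = 5.574 servings → $0.84.
oats only: max(15/5, 1204/160) = 7.525 servings → $4.51.
kale only: max(15/5, 1204/346) = 3.48 servings → $2.61.
carrots + oats: intersection lies outside the first quadrant.
carrots + kale: the both-tight solution has a negative serving — not a feasible corner.
oats + kale: intersection lies outside the first quadrant.
So the least-cost plan costs $0.84.

$0.84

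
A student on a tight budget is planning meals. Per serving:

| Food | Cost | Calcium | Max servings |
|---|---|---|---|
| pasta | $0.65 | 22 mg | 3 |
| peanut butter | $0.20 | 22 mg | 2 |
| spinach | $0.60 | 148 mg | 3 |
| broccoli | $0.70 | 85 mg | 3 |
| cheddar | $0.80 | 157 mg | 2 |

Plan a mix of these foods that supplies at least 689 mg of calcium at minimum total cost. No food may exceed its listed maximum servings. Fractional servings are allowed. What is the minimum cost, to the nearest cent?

Cost per mg of calcium: spinach $0.0041, cheddar $0.0051, broccoli $0.0082, peanut butter $0.0091, pasta $0.0295.
Take 3 servings of spinach: +444.0 mg calcium for $1.80 (total $1.80, still need 245.0 mg).
Take 1.561 servings of cheddar: +245.0 mg calcium for $1.25 (total $3.05, still need 0.0 mg).
Greedy by cheapest-per-mg is optimal for a single linear constraint, so the minimum cost is $3.05.

$3.05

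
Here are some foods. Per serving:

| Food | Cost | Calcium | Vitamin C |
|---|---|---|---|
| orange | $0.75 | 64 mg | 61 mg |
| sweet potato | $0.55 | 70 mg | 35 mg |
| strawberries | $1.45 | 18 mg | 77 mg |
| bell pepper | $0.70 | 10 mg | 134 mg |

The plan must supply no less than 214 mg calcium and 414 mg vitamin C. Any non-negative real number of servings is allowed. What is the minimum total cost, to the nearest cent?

$3.16

Check every corner: each single food scaled to meet both minima, and each pair solved so both constraints bind.
orange only: max(214/64, 414/61) = 6.787 servings → $5.09.
sweet potato only: max(214/70, 414/35) = 11.83 servings → $6.51.
strawberries only: max(214/18, 414/77) = 11.89 servings → $17.24.
bell pepper only: max(214/10, 414/134) = 21.4 servings → $14.98.
orange + sweet potato: the both-tight solution has a negative serving — not a feasible corner.
orange + strawberries with both tight: 2.357 servings and 3.51 servings → $6.86.
orange + bell pepper with both tight: 3.08 servings and 1.687 servings → $3.49.
sweet potato + strawberries with both tight: 1.896 servings and 4.515 servings → $7.59.
sweet potato + bell pepper with both tight: 2.717 servings and 2.38 servings → $3.16.
strawberries + bell pepper with both targets exact would need a negative amount; discard.
Cheapest feasible corner: $3.16.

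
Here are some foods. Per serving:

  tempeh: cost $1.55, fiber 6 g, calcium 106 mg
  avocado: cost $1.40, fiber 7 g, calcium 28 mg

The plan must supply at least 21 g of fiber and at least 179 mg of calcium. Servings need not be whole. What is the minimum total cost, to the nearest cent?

$4.61

A basic optimal solution has at most two foods positive. Try each food alone and each pair with both targets met exactly.
tempeh only: max(21/6, 179/106) = 3.5 servings → $5.42.
avocado only: max(21/7, 179/28) = 6.393 servings → $8.95.
tempeh + avocado with both tight: 1.159 servings and 2.007 servings → $4.61.
Cheapest feasible corner: $4.61.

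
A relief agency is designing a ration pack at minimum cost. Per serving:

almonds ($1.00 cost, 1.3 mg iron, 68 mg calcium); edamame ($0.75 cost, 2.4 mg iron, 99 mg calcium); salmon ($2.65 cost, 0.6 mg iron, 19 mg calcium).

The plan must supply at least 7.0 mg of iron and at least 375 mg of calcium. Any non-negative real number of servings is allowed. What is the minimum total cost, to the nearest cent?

Check every corner: each single food scaled to meet both minima, and each pair solved so both constraints bind.
almonds only: max(7.0/1.3, 375/68) = 5.515 servings → $5.51.
edamame only: max(7.0/2.4, 375/99) = 3.788 servings → $2.84.
salmon only: max(7.0/0.6, 375/19) = 19.74 servings → $52.30.
almonds + edamame: the both-tight solution has a negative serving — not a feasible corner.
almonds + salmon: intersection lies outside the first quadrant.
edamame + salmon: intersection lies outside the first quadrant.
The minimum over all feasible corners is $2.84.

$2.84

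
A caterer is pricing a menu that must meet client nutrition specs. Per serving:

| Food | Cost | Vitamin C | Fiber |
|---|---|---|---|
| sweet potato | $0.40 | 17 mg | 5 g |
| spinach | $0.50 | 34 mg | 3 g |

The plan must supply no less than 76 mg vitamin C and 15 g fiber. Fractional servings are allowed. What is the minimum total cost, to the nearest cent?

$1.47

An LP optimum is at a vertex; with two nutrient constraints at most two foods are used. Check each candidate.
sweet potato only: max(76/17, 15/5) = 4.471 servings → $1.79.
spinach only: max(76/34, 15/3) = 5 servings → $2.50.
sweet potato + spinach with both tight: 2.37 servings and 1.05 servings → $1.47.
Cheapest feasible corner: $1.47.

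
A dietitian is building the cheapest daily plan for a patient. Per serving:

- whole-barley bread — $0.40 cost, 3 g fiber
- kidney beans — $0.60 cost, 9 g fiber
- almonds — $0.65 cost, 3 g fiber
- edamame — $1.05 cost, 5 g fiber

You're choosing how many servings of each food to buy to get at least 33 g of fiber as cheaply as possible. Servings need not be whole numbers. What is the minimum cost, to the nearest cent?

Cost per g of fiber: kidney beans $0.0667, whole-barley bread $0.1333, edamame $0.2100, almonds $0.2167.
With no serving limits, use only kidney beans: 33 g / 9 g = 3.667 servings × $0.60 = $2.20.

$2.20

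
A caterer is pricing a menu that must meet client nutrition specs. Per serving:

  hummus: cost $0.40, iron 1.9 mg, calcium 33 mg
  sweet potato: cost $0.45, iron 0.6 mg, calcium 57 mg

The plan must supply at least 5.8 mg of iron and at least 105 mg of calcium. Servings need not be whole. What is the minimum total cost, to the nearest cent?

$1.25

An LP optimum is at a vertex; with two nutrient constraints at most two foods are used. Check each candidate.
hummus only: max(5.8/1.9, 105/33) = 3.182 servings → $1.27.
sweet potato only: max(5.8/0.6, 105/57) = 9.667 servings → $4.35.
hummus + sweet potato with both tight: 3.024 servings and 0.09153 servings → $1.25.
The minimum over all feasible corners is $1.25.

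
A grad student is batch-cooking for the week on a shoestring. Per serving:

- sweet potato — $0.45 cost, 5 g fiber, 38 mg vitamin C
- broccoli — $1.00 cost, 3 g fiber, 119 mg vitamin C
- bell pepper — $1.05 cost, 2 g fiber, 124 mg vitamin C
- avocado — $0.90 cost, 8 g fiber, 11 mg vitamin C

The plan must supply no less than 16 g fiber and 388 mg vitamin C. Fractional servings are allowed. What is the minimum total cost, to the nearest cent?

An LP optimum is at a vertex; with two nutrient constraints at most two foods are used. Check each candidate.
sweet potato only: max(16/5, 388/38) = 10.21 servings → $4.59.
broccoli only: max(16/3, 388/119) = 5.333 servings → $5.33.
bell pepper only: max(16/2, 388/124) = 8 servings → $8.40.
avocado only: max(16/8, 388/11) = 35.27 servings → $31.75.
sweet potato + broccoli with both tight: 1.538 servings and 2.769 servings → $3.46.
sweet potato + bell pepper with both tight: 2.221 servings and 2.449 servings → $3.57.
sweet potato + avocado: intersection lies outside the first quadrant.
broccoli + bell pepper with both targets exact would need a negative amount; discard.
broccoli + avocado with both tight: 3.186 servings and 0.8052 servings → $3.91.
bell pepper + avocado with both tight: 3.019 servings and 1.245 servings → $4.29.
The minimum over all feasible corners is $3.46.

$3.46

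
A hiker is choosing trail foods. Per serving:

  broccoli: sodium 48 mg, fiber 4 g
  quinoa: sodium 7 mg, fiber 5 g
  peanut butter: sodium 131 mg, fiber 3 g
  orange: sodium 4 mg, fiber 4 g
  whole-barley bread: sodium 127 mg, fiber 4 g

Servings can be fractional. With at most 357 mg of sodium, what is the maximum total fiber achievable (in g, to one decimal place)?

Fiber per mg sodium: orange 1, quinoa 0.7143, broccoli 0.08333, whole-barley bread 0.0315, peanut butter 0.0229.
With no serving limits, spend the whole sodium allowance on orange: 357 mg / 4 mg × 4 g = 357.0 g.

357.0 g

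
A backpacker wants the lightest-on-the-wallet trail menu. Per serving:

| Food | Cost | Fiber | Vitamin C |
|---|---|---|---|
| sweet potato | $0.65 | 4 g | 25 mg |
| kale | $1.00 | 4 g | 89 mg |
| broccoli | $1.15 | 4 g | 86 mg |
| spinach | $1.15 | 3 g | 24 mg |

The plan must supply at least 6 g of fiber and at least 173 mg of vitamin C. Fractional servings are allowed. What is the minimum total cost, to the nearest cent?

sweet potato only: max(6/4, 173/25) = 6.92 servings → $4.50.
kale only: max(6/4, 173/89) = 1.944 servings → $1.94.
broccoli only: max(6/4, 173/86) = 2.012 servings → $2.31.
spinach only: max(6/3, 173/24) = 7.208 servings → $8.29.
sweet potato + kale: the both-tight solution has a negative serving — not a feasible corner.
sweet potato + broccoli: intersection lies outside the first quadrant.
sweet potato + spinach: the both-tight solution has a negative serving — not a feasible corner.
kale + broccoli with both targets exact would need a negative amount; discard.
kale + spinach: the both-tight solution has a negative serving — not a feasible corner.
broccoli + spinach: intersection lies outside the first quadrant.
The minimum over all feasible corners is $1.94.

$1.94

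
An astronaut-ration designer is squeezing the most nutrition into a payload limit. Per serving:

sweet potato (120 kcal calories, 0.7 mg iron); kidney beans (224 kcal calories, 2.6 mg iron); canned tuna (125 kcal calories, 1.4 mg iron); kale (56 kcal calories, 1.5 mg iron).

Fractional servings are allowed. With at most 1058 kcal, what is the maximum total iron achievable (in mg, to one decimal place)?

28.3 mg

Iron per kcal: kale 0.02679, kidney beans 0.01161, canned tuna 0.0112, sweet potato 0.005833.
With no serving limits, spend the whole calories allowance on kale: 1058 kcal / 56 kcal × 1.5 mg = 28.3 mg.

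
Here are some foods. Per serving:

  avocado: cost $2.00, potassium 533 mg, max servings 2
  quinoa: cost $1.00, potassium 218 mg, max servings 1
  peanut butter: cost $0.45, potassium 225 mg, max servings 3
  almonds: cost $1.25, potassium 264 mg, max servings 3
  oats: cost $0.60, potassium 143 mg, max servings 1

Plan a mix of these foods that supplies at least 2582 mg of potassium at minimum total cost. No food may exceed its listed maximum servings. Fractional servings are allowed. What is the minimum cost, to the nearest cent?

Cost per mg of potassium: peanut butter $0.0020, avocado $0.0038, oats $0.0042, quinoa $0.0046, almonds $0.0047.
Take 3 servings of peanut butter: +675.0 mg potassium for $1.35 (total $1.35, still need 1907.0 mg).
Take 2 servings of avocado: +1066.0 mg potassium for $4.00 (total $5.35, still need 841.0 mg).
Take 1 serving of oats: +143.0 mg potassium for $0.60 (total $5.95, still need 698.0 mg).
Take 1 serving of quinoa: +218.0 mg potassium for $1.00 (total $6.95, still need 480.0 mg).
Take 1.818 servings of almonds: +480.0 mg potassium for $2.27 (total $9.22, still need 0.0 mg).
Greedy by cheapest-per-mg is optimal for a single linear constraint, so the minimum cost is $9.22.

$9.22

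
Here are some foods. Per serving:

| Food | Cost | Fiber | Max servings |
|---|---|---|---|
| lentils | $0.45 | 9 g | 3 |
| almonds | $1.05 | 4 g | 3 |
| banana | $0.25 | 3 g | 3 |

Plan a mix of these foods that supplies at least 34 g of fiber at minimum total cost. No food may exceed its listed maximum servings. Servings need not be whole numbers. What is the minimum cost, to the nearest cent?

$1.93

Cost per g of fiber: lentils $0.0500, banana $0.0833, almonds $0.2625.
Take 3 servings of lentils: +27.0 g fiber for $1.35 (total $1.35, still need 7.0 g).
Take 2.333 servings of banana: +7.0 g fiber for $0.58 (total $1.93, still need 0.0 g).
Greedy by cheapest-per-g is optimal for a single linear constraint, so the minimum cost is $1.93.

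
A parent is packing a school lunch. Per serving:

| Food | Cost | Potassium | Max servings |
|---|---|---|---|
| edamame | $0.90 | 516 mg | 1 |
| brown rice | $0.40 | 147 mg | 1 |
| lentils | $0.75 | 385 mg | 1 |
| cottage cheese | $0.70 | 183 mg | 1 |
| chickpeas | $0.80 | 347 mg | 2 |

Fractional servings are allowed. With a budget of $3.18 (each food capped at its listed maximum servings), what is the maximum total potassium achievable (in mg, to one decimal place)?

1564.6 mg

Potassium per dollar: edamame 573.3, lentils 513.3, chickpeas 433.8, brown rice 367.5, cottage cheese 261.4.
Take 1 serving of edamame: spends $0.90, +516.0 mg potassium (running total 516.0 mg).
Take 1 serving of lentils: spends $0.75, +385.0 mg potassium (running total 901.0 mg).
Take 1.913 servings of chickpeas: spends $1.53, +663.6 mg potassium (running total 1564.6 mg).
Greedy by best ratio exhausts the cost allowance optimally: 1564.6 mg.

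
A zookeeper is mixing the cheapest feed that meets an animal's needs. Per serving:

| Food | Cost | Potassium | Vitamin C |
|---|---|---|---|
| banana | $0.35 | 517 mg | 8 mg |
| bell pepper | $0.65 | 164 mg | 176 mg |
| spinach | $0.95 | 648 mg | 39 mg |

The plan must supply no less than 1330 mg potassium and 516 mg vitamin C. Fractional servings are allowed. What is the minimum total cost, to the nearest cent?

$2.44

Minimising a linear cost over {potassium ≥ 1330, vitamin C ≥ 516, servings ≥ 0} — the optimum is at a vertex, using one or two foods.
banana only: max(1330/517, 516/8) = 64.5 servings → $22.57.
bell pepper only: max(1330/164, 516/176) = 8.11 servings → $5.27.
spinach only: max(1330/648, 516/39) = 13.23 servings → $12.57.
banana + bell pepper with both tight: 1.667 servings and 2.856 servings → $2.44.
banana + spinach with both targets exact would need a negative amount; discard.
bell pepper + spinach with both tight: 2.624 servings and 1.388 servings → $3.02.
The minimum over all feasible corners is $2.44.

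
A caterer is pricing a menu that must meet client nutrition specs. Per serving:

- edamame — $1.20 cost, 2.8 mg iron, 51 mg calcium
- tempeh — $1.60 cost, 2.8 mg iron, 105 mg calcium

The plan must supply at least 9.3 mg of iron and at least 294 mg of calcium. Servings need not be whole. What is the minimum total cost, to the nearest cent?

$4.91

edamame only: max(9.3/2.8, 294/51) = 5.765 servings → $6.92.
tempeh only: max(9.3/2.8, 294/105) = 3.321 servings → $5.31.
edamame + tempeh with both tight: 1.014 servings and 2.308 servings → $4.91.
The minimum over all feasible corners is $4.91.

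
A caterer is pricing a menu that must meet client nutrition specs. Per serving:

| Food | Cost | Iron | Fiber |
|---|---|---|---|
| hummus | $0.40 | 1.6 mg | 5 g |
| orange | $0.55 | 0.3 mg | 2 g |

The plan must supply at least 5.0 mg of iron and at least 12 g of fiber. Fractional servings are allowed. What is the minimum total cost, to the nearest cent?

$1.25

At the optimum either one food covers both requirements or two foods hit both targets exactly; no other combination can be cheaper.
hummus only: max(5.0/1.6, 12/5) = 3.125 servings → $1.25.
orange only: max(5.0/0.3, 12/2) = 16.67 servings → $9.17.
hummus + orange with both targets exact would need a negative amount; discard.
The minimum over all feasible corners is $1.25.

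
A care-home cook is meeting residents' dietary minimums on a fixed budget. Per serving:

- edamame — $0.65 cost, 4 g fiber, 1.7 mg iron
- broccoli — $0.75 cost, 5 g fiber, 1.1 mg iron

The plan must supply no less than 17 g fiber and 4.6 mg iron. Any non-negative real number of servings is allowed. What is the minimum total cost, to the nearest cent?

$2.60

Two binding constraints pin down two serving amounts, so the optimal mix uses at most two foods. The candidates are each food alone (scaled to the tighter of fiber/iron) and each pair with both constraints tight.
edamame only: max(17/4, 4.6/1.7) = 4.25 servings → $2.76.
broccoli only: max(17/5, 4.6/1.1) = 4.182 servings → $3.14.
edamame + broccoli with both tight: 1.049 servings and 2.561 servings → $2.60.
The minimum over all feasible corners is $2.60.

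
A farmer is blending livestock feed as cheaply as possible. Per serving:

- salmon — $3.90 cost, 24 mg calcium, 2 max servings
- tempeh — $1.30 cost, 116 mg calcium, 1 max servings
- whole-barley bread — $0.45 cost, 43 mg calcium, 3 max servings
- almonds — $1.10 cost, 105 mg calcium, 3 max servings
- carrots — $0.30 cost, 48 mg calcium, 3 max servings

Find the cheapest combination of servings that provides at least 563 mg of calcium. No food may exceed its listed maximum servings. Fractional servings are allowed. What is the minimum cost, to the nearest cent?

Cost per mg of calcium: carrots $0.0063, whole-barley bread $0.0105, almonds $0.0105, tempeh $0.0112, salmon $0.1625.
Take 3 servings of carrots: +144.0 mg calcium for $0.90 (total $0.90, still need 419.0 mg).
Take 3 servings of whole-barley bread: +129.0 mg calcium for $1.35 (total $2.25, still need 290.0 mg).
Take 2.762 servings of almonds: +290.0 mg calcium for $3.04 (total $5.29, still need 0.0 mg).
Filling from the cheapest source first is optimal under one linear minimum: $5.29.

$5.29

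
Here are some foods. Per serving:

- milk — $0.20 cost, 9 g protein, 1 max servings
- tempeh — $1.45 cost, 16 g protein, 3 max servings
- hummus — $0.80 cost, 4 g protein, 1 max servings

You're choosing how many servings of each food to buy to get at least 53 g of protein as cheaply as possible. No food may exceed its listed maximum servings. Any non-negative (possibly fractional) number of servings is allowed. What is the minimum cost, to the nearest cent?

$4.19

Cost per g of protein: milk $0.0222, tempeh $0.0906, hummus $0.2000.
Take 1 serving of milk: +9.0 g protein for $0.20 (total $0.20, still need 44.0 g).
Take 2.75 servings of tempeh: +44.0 g protein for $3.99 (total $4.19, still need 0.0 g).
Greedy by cheapest-per-g is optimal for a single linear constraint, so the minimum cost is $4.19.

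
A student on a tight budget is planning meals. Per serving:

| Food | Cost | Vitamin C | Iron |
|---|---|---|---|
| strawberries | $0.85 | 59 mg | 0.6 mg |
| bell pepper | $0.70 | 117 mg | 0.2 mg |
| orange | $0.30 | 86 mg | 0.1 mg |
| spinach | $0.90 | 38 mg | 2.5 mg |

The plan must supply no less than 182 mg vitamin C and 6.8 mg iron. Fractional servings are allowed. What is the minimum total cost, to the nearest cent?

The cheapest plan sits at a corner of the feasible region — with two constraints it uses at most two foods.
strawberries only: max(182/59, 6.8/0.6) = 11.33 servings → $9.63.
bell pepper only: max(182/117, 6.8/0.2) = 34 servings → $23.80.
orange only: max(182/86, 6.8/0.1) = 68 servings → $20.40.
spinach only: max(182/38, 6.8/2.5) = 4.789 servings → $4.31.
strawberries + bell pepper: the both-tight solution has a negative serving — not a feasible corner.
strawberries + orange: intersection lies outside the first quadrant.
strawberries + spinach with both tight: 1.577 servings and 2.342 servings → $3.45.
bell pepper + orange with both targets exact would need a negative amount; discard.
bell pepper + spinach with both tight: 0.6901 servings and 2.665 servings → $2.88.
orange + spinach with both tight: 0.9309 servings and 2.683 servings → $2.69.
Cheapest feasible corner: $2.69.

$2.69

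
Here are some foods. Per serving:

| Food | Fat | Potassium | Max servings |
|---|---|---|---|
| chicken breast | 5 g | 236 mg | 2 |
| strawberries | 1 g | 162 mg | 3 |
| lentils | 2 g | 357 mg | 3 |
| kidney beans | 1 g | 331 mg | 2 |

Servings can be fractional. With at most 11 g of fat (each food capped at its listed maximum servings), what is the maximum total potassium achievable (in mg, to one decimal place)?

2219.0 mg

Potassium per g fat: kidney beans 331, lentils 178.5, strawberries 162, chicken breast 47.2.
Take 2 servings of kidney beans: uses 2 g fat, +662.0 mg potassium (running total 662.0 mg).
Take 3 servings of lentils: uses 6 g fat, +1071.0 mg potassium (running total 1733.0 mg).
Take 3 servings of strawberries: uses 3 g fat, +486.0 mg potassium (running total 2219.0 mg).
Greedy by best ratio exhausts the fat allowance optimally: 2219.0 mg.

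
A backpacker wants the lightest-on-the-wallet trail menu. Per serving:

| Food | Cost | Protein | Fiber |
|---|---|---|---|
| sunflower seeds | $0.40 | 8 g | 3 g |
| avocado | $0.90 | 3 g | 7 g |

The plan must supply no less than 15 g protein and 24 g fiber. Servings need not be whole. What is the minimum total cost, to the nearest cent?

For a min-cost LP with two ≥-constraints, a basic feasible solution has at most two positive variables.
sunflower seeds only: max(15/8, 24/3) = 8 servings → $3.20.
avocado only: max(15/3, 24/7) = 5 servings → $4.50.
sunflower seeds + avocado with both tight: 0.7021 servings and 3.128 servings → $3.10.
So the least-cost plan costs $3.10.

$3.10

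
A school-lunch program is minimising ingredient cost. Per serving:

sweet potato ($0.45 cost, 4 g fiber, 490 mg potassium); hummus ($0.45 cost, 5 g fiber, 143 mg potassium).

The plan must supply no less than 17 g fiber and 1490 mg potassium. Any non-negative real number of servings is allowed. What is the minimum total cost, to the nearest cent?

$1.77

For a min-cost LP with two ≥-constraints, a basic feasible solution has at most two positive variables.
sweet potato only: max(17/4, 1490/490) = 4.25 servings → $1.91.
hummus only: max(17/5, 1490/143) = 10.42 servings → $4.69.
sweet potato + hummus with both tight: 2.673 servings and 1.262 servings → $1.77.
So the least-cost plan costs $1.77.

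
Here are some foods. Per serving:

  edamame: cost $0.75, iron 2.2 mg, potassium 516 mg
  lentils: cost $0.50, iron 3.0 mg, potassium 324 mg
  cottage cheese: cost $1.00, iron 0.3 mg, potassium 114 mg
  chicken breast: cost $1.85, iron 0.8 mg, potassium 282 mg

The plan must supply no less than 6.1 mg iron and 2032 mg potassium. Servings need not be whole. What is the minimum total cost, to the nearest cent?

$2.95

This is a tiny linear program; its minimum lies at a vertex of the feasible set. List the vertices and price them.
edamame only: max(6.1/2.2, 2032/516) = 3.938 servings → $2.95.
lentils only: max(6.1/3.0, 2032/324) = 6.272 servings → $3.14.
cottage cheese only: max(6.1/0.3, 2032/114) = 20.33 servings → $20.33.
chicken breast only: max(6.1/0.8, 2032/282) = 7.625 servings → $14.11.
edamame + lentils: the both-tight solution has a negative serving — not a feasible corner.
edamame + cottage cheese with both tight: 0.8938 servings and 13.78 servings → $14.45.
edamame + chicken breast with both tight: 0.4557 servings and 6.372 servings → $12.13.
lentils + cottage cheese with both tight: 0.3505 servings and 16.83 servings → $17.00.
lentils + chicken breast with both tight: 0.1612 servings and 7.02 servings → $13.07.
cottage cheese + chicken breast with both targets exact would need a negative amount; discard.
So the least-cost plan costs $2.95.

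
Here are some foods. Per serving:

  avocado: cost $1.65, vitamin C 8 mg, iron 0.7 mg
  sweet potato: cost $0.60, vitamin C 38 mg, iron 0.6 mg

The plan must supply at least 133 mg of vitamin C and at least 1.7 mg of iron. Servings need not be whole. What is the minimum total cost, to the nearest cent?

A basic optimal solution has at most two foods positive. Try each food alone and each pair with both targets met exactly.
avocado only: max(133/8, 1.7/0.7) = 16.62 servings → $27.43.
sweet potato only: max(133/38, 1.7/0.6) = 3.5 servings → $2.10.
avocado + sweet potato with both targets exact would need a negative amount; discard.
Cheapest feasible corner: $2.10.

$2.10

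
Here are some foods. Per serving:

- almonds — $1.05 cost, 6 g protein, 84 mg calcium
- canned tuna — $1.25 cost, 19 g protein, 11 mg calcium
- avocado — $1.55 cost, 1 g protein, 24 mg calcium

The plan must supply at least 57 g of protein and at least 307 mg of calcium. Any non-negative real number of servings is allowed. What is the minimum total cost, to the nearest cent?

$5.98

This is a tiny linear program; its minimum lies at a vertex of the feasible set. List the vertices and price them.
almonds only: max(57/6, 307/84) = 9.5 servings → $9.97.
canned tuna only: max(57/19, 307/11) = 27.91 servings → $34.89.
avocado only: max(57/1, 307/24) = 57 servings → $88.35.
almonds + canned tuna with both tight: 3.403 servings and 1.925 servings → $5.98.
almonds + avocado with both targets exact would need a negative amount; discard.
canned tuna + avocado with both tight: 2.384 servings and 11.7 servings → $21.11.
So the least-cost plan costs $5.98.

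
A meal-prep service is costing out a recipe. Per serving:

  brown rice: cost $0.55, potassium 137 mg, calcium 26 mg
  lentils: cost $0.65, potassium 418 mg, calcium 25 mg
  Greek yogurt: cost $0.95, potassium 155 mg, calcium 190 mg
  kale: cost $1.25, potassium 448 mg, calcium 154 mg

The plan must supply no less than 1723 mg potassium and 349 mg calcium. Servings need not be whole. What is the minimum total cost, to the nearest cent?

$3.64

Check every corner: each single food scaled to meet both minima, and each pair solved so both constraints bind.
brown rice only: max(1723/137, 349/26) = 13.42 servings → $7.38.
lentils only: max(1723/418, 349/25) = 13.96 servings → $9.07.
Greek yogurt only: max(1723/155, 349/190) = 11.12 servings → $10.56.
kale only: max(1723/448, 349/154) = 3.846 servings → $4.81.
brown rice + lentils: intersection lies outside the first quadrant.
brown rice + Greek yogurt with both tight: 12.42 servings and 0.137 servings → $6.96.
brown rice + kale with both tight: 11.53 servings and 0.319 servings → $6.74.
lentils + Greek yogurt with both tight: 3.617 servings and 1.361 servings → $3.64.
lentils + kale with both tight: 2.05 servings and 1.933 servings → $3.75.
Greek yogurt + kale: intersection lies outside the first quadrant.
Cheapest feasible corner: $3.64.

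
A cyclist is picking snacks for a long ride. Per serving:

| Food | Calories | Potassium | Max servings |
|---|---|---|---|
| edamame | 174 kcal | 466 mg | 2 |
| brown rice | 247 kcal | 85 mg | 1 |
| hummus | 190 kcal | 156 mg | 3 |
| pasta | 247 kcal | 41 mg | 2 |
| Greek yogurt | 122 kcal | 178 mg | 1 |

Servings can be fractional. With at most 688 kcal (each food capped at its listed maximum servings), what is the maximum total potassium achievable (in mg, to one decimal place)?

1289.0 mg

Potassium per kcal: edamame 2.678, Greek yogurt 1.459, hummus 0.8211, brown rice 0.3441, pasta 0.166.
Take 2 servings of edamame: uses 348 kcal, +932.0 mg potassium (running total 932.0 mg).
Take 1 serving of Greek yogurt: uses 122 kcal, +178.0 mg potassium (running total 1110.0 mg).
Take 1.147 servings of hummus: uses 218 kcal, +179.0 mg potassium (running total 1289.0 mg).
Filling greedily by potassium-per-kcal is optimal for one linear limit, giving 1289.0 mg.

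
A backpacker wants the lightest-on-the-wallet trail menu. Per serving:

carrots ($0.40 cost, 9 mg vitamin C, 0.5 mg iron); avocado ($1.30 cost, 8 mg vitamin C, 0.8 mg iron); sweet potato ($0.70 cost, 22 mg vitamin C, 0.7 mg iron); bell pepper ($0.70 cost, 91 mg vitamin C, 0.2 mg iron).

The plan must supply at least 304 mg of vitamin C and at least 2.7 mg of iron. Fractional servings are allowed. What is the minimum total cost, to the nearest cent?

$3.74

carrots only: max(304/9, 2.7/0.5) = 33.78 servings → $13.51.
avocado only: max(304/8, 2.7/0.8) = 38 servings → $49.40.
sweet potato only: max(304/22, 2.7/0.7) = 13.82 servings → $9.67.
bell pepper only: max(304/91, 2.7/0.2) = 13.5 servings → $9.45.
carrots + avocado: intersection lies outside the first quadrant.
carrots + sweet potato: intersection lies outside the first quadrant.
carrots + bell pepper with both tight: 4.231 servings and 2.922 servings → $3.74.
avocado + sweet potato: the both-tight solution has a negative serving — not a feasible corner.
avocado + bell pepper with both tight: 2.597 servings and 3.112 servings → $5.55.
sweet potato + bell pepper with both tight: 3.118 servings and 2.587 servings → $3.99.
Cheapest feasible corner: $3.74.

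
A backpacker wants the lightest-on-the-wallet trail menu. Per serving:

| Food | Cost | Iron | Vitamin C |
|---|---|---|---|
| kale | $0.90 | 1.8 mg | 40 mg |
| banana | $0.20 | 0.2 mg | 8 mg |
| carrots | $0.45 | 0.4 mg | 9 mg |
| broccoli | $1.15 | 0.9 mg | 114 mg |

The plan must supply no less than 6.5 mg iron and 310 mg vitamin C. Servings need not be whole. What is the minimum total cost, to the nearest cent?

$4.48

With two linear requirements the optimum uses one or two foods; enumerate the corners.
kale only: max(6.5/1.8, 310/40) = 7.75 servings → $6.97.
banana only: max(6.5/0.2, 310/8) = 38.75 servings → $7.75.
carrots only: max(6.5/0.4, 310/9) = 34.44 servings → $15.50.
broccoli only: max(6.5/0.9, 310/114) = 7.222 servings → $8.31.
kale + banana with both targets exact would need a negative amount; discard.
kale + carrots: intersection lies outside the first quadrant.
kale + broccoli with both tight: 2.73 servings and 1.761 servings → $4.48.
banana + carrots: intersection lies outside the first quadrant.
banana + broccoli with both tight: 29.62 servings and 0.641 servings → $6.66.
carrots + broccoli with both tight: 12.32 servings and 1.747 servings → $7.55.
So the least-cost plan costs $4.48.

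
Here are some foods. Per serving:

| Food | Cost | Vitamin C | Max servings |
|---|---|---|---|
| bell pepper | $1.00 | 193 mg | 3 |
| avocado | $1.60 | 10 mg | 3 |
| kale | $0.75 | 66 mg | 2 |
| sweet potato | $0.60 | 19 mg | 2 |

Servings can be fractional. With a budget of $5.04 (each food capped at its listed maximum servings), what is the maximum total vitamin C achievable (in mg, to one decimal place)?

728.1 mg

Vitamin C per dollar: bell pepper 193, kale 88, sweet potato 31.67, avocado 6.25.
Take 3 servings of bell pepper: spends $3.00, +579.0 mg vitamin C (running total 579.0 mg).
Take 2 servings of kale: spends $1.50, +132.0 mg vitamin C (running total 711.0 mg).
Take 0.9 servings of sweet potato: spends $0.54, +17.1 mg vitamin C (running total 728.1 mg).
Filling greedily by vitamin C-per-dollar is optimal for one linear limit, giving 728.1 mg.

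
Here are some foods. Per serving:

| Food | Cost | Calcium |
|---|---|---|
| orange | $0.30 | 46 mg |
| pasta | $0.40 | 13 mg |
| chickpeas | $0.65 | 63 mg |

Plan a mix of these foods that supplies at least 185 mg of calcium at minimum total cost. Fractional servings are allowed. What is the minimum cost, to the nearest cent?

$1.21

Cost per mg of calcium: orange $0.0065, chickpeas $0.0103, pasta $0.0308.
With no serving limits, use only orange: 185 mg / 46 mg = 4.022 servings × $0.30 = $1.21.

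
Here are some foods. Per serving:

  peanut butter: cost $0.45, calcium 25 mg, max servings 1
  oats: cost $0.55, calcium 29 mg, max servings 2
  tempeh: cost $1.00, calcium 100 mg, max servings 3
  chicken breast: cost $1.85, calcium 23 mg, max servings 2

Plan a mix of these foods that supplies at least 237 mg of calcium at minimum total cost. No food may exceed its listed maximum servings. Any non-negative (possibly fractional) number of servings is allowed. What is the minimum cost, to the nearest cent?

Cost per mg of calcium: tempeh $0.0100, peanut butter $0.0180, oats $0.0190, chicken breast $0.0804.
Take 2.37 servings of tempeh: +237.0 mg calcium for $2.37 (total $2.37, still need 0.0 mg).
Filling from the cheapest source first is optimal under one linear minimum: $2.37.

$2.37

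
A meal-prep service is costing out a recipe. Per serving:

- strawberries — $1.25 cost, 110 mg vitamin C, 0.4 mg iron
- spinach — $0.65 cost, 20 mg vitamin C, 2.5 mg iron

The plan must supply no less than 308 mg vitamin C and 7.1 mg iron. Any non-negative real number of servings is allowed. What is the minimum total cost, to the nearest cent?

$4.54

An LP optimum is at a vertex; with two nutrient constraints at most two foods are used. Check each candidate.
strawberries only: max(308/110, 7.1/0.4) = 17.75 servings → $22.19.
spinach only: max(308/20, 7.1/2.5) = 15.4 servings → $10.01.
strawberries + spinach with both tight: 2.352 servings and 2.464 servings → $4.54.
Cheapest feasible corner: $4.54.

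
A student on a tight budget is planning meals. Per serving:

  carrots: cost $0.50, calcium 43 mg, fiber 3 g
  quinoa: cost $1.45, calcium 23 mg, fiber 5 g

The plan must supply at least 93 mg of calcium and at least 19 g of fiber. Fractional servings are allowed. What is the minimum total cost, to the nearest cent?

$3.17

Minimising a linear cost over {calcium ≥ 93, fiber ≥ 19, servings ≥ 0} — the optimum is at a vertex, using one or two foods.
carrots only: max(93/43, 19/3) = 6.333 servings → $3.17.
quinoa only: max(93/23, 19/5) = 4.043 servings → $5.86.
carrots + quinoa with both tight: 0.1918 servings and 3.685 servings → $5.44.
Cheapest feasible corner: $3.17.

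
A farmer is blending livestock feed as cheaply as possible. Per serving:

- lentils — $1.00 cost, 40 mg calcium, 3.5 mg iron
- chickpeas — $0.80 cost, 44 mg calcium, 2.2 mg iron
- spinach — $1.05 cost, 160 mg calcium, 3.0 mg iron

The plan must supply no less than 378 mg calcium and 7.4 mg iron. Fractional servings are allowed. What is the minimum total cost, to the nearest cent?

$2.56

lentils only: max(378/40, 7.4/3.5) = 9.45 servings → $9.45.
chickpeas only: max(378/44, 7.4/2.2) = 8.591 servings → $6.87.
spinach only: max(378/160, 7.4/3.0) = 2.467 servings → $2.59.
lentils + chickpeas with both targets exact would need a negative amount; discard.
lentils + spinach with both tight: 0.1136 servings and 2.334 servings → $2.56.
chickpeas + spinach with both tight: 0.2273 servings and 2.3 servings → $2.60.
So the least-cost plan costs $2.56.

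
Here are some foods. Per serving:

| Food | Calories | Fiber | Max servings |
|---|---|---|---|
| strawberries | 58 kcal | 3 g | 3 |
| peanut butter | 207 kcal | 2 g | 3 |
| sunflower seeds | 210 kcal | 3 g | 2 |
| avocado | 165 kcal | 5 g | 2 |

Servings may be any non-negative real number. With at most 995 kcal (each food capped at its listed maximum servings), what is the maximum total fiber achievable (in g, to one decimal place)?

25.7 g

Fiber per kcal: strawberries 0.05172, avocado 0.0303, sunflower seeds 0.01429, peanut butter 0.009662.
Take 3 servings of strawberries: uses 174 kcal, +9.0 g fiber (running total 9.0 g).
Take 2 servings of avocado: uses 330 kcal, +10.0 g fiber (running total 19.0 g).
Take 2 servings of sunflower seeds: uses 420 kcal, +6.0 g fiber (running total 25.0 g).
Take 0.343 servings of peanut butter: uses 71 kcal, +0.7 g fiber (running total 25.7 g).
Filling greedily by fiber-per-kcal is optimal for one linear limit, giving 25.7 g.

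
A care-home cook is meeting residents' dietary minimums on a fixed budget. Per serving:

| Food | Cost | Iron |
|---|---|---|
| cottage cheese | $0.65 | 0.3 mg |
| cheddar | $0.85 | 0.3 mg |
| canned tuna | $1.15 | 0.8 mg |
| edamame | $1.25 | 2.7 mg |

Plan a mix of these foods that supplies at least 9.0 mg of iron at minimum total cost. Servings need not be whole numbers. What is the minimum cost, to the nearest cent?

$4.17

Cost per mg of iron: edamame $0.4630, canned tuna $1.4375, cottage cheese $2.1667, cheddar $2.8333.
With no serving limits, use only edamame: 9.0 mg / 2.7 mg = 3.333 servings × $1.25 = $4.17.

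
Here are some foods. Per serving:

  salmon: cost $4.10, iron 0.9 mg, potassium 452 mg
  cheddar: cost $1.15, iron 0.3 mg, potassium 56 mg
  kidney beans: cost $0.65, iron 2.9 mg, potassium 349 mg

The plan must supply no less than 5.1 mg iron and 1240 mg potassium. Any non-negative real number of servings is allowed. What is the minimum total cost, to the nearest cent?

$2.31

salmon only: max(5.1/0.9, 1240/452) = 5.667 servings → $23.23.
cheddar only: max(5.1/0.3, 1240/56) = 22.14 servings → $25.46.
kidney beans only: max(5.1/2.9, 1240/349) = 3.553 servings → $2.31.
salmon + cheddar with both tight: 1.014 servings and 13.96 servings → $20.21.
salmon + kidney beans with both tight: 1.822 servings and 1.193 servings → $8.25.
cheddar + kidney beans: intersection lies outside the first quadrant.
The minimum over all feasible corners is $2.31.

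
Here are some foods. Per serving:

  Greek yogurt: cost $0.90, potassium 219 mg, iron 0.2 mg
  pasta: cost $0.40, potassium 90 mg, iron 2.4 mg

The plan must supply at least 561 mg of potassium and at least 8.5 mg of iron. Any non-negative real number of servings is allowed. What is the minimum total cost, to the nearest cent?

Check every corner: each single food scaled to meet both minima, and each pair solved so both constraints bind.
Greek yogurt only: max(561/219, 8.5/0.2) = 42.5 servings → $38.25.
pasta only: max(561/90, 8.5/2.4) = 6.233 servings → $2.49.
Greek yogurt + pasta with both tight: 1.145 servings and 3.446 servings → $2.41.
Cheapest feasible corner: $2.41.

$2.41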